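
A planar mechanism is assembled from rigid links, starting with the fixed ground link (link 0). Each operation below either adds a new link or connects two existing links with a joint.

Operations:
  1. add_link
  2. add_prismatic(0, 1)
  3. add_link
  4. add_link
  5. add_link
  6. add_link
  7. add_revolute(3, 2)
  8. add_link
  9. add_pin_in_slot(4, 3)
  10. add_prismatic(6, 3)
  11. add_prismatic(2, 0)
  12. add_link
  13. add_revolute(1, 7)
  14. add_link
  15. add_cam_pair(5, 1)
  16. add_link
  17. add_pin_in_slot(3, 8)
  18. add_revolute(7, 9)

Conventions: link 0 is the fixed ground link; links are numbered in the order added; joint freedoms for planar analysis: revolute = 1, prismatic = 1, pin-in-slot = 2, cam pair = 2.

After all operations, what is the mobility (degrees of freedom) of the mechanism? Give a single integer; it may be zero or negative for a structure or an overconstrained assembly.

link 0 = ground. State L|J1|J2 = 1|0|0
+link1  2|0|0
P(0,1) f=1→J1  2|1|0
+link2  3|1|0
+link3  4|1|0
+link4  5|1|0
+link5  6|1|0
R(3,2) f=1→J1  6|2|0
+link6  7|2|0
PS(4,3) f=2→J2  7|2|1
P(6,3) f=1→J1  7|3|1
P(2,0) f=1→J1  7|4|1
+link7  8|4|1
R(1,7) f=1→J1  8|5|1
+link8  9|5|1
C(5,1) f=2→J2  9|5|2
+link9  10|5|2
PS(3,8) f=2→J2  10|5|3
R(7,9) f=1→J1  10|6|3
M = 3(10−1)−2·6−3 = 27−12−3 = 12

M = 12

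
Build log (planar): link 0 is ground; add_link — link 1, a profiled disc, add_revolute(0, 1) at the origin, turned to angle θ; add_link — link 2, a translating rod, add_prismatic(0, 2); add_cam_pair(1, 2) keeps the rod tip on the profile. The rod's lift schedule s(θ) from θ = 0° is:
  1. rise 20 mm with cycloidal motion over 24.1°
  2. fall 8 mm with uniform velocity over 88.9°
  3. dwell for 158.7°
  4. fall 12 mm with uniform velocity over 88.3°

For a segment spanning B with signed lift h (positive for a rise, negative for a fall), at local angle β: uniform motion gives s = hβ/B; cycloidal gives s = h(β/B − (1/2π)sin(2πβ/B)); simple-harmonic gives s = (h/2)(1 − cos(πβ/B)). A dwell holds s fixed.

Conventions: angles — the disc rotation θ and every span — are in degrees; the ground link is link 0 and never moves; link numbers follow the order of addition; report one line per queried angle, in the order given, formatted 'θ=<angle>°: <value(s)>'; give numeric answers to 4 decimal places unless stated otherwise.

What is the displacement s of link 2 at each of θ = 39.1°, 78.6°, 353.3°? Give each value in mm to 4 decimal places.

seg 1 [0°–24.1°] cycloidal, h=20: full span → s += 20 → s = 20.0000
seg 2 [24.1°–113°] uniform, h=-8: θ=39.1° here. β=15, B=88.9. -8·15/88.9 = -1.3498 → s = 18.6502
seg 2 [24.1°–113°] uniform, h=-8: θ=78.6° here. β=54.5, B=88.9. -8·54.5/88.9 = -4.9044 → s = 15.0956
seg 2 [24.1°–113°] uniform, h=-8: full span → s += -8 → s = 12.0000
seg 3 [113°–271.7°] dwell: s stays 12.0000
seg 4 [271.7°–360°] uniform, h=-12: θ=353.3° here. β=81.6, B=88.3. -12·81.6/88.3 = -11.0895 → s = 0.9105

θ=39.1°: 18.6502
θ=78.6°: 15.0956
θ=353.3°: 0.9105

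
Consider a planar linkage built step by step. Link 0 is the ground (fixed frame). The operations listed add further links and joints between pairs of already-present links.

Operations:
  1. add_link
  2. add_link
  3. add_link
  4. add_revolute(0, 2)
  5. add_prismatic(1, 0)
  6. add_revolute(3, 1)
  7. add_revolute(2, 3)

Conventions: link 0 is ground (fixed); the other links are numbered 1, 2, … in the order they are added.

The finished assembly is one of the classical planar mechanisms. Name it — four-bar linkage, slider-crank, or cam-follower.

links: 4 (incl. ground); joints: 3 revolute, 1 prismatic, 0 higher (cam) pair, forming one closed loop
4 links, 3 revolutes + 1 prismatic in one loop → slider-crank

slider-crank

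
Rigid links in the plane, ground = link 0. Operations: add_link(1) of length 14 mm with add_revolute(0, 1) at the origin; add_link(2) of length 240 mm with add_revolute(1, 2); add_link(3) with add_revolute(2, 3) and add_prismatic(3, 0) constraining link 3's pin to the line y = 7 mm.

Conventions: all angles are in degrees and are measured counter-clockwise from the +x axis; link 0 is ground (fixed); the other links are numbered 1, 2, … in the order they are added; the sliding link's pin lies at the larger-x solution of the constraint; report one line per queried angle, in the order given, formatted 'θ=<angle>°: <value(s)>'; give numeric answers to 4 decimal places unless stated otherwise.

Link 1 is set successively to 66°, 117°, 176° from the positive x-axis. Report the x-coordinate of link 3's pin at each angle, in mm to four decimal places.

geometry: r = 14 mm, L = 240 mm, e = 7 mm
θ=66°: crank pin P = (r cos θ, r sin θ) = (5.694313, 12.789636)
θ=66°: h = r sin θ − e = 12.789636 − 7 = 5.789636
θ=66°: x = r cos θ + √(L² − h²) = 5.694313 + 239.930157 = 245.624470
θ=117°: crank pin P = (r cos θ, r sin θ) = (-6.355867, 12.474091)
θ=117°: h = r sin θ − e = 12.474091 − 7 = 5.474091
θ=117°: x = r cos θ + √(L² − h²) = -6.355867 + 239.937563 = 233.581696
θ=176°: crank pin P = (r cos θ, r sin θ) = (-13.965897, 0.976591)
θ=176°: h = r sin θ − e = 0.976591 − 7 = -6.023409
θ=176°: x = r cos θ + √(L² − h²) = -13.965897 + 239.924402 = 225.958505

θ=66°: 245.6245
θ=117°: 233.5817
θ=176°: 225.9585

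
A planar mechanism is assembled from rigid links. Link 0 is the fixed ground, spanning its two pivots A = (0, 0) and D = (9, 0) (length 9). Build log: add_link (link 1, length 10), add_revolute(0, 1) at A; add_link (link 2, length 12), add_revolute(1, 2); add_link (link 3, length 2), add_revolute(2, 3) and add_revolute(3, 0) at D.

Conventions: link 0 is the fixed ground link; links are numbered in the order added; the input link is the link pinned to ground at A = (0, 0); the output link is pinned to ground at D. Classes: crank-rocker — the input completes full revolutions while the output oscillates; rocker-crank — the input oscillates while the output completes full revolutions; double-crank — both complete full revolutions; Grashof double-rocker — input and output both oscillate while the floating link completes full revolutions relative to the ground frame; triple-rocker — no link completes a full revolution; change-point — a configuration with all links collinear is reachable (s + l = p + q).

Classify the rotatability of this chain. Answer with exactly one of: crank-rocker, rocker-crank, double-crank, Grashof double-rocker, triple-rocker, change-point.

lengths: ground=9, input=10, coupler=12, output=2
sorted: s=2 (shortest), l=12 (longest), p+q=19
s + l = 14 vs p + q = 19
s + l < p + q (Grashof) with shortest = output link → rocker-crank

rocker-crank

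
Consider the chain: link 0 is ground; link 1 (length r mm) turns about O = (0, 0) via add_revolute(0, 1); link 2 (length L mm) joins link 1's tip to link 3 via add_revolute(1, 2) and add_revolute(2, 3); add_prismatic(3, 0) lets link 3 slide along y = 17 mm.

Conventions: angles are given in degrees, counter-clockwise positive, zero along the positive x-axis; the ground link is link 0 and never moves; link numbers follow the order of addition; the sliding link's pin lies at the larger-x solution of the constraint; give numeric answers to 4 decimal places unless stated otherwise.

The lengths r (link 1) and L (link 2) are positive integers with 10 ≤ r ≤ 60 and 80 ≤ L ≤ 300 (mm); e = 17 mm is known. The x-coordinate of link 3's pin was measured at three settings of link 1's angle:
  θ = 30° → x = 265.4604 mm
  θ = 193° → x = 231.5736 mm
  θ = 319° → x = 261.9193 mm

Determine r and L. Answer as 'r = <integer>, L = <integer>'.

constraint per measurement: (x − r cos θ)² + (r sin θ − e)² = L²
subtracting the θ₁ and θ₂ equations cancels the r² and L² terms:
r = (x₁² − x₂²) / (2[(x₁cos θ₁ + e sin θ₁) − (x₂cos θ₂ + e sin θ₂)]) = 18.0000 → r = 18
L² = (x₁ − r cos θ₁)² + (r sin θ₁ − e)² = 62499.9878 → L = 250.0000 → L = 250
check at θ₃=319°: x = 261.9193 (printed 261.9193) ✓

r = 18, L = 250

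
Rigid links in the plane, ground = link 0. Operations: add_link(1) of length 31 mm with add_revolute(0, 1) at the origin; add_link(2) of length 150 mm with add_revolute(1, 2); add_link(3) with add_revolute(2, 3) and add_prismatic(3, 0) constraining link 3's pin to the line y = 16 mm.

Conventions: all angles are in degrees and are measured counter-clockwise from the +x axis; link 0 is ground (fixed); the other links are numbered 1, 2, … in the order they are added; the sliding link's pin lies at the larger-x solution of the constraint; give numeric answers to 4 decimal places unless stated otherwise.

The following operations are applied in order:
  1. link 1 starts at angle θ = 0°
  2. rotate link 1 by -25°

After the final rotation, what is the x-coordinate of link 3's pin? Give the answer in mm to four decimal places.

geometry: r = 31 mm, L = 150 mm, e = 16 mm; θ starts at 0°
rotate link 1 by -25°: θ ← 0° -25° = -25°
crank pin P = (r cos θ, r sin θ) = (28.095541, -13.101166)
h = r sin θ − e = -13.101166 − 16 = -29.101166
x = r cos θ + √(L² − h²) = 28.095541 + 147.149999 = 175.245540

175.2455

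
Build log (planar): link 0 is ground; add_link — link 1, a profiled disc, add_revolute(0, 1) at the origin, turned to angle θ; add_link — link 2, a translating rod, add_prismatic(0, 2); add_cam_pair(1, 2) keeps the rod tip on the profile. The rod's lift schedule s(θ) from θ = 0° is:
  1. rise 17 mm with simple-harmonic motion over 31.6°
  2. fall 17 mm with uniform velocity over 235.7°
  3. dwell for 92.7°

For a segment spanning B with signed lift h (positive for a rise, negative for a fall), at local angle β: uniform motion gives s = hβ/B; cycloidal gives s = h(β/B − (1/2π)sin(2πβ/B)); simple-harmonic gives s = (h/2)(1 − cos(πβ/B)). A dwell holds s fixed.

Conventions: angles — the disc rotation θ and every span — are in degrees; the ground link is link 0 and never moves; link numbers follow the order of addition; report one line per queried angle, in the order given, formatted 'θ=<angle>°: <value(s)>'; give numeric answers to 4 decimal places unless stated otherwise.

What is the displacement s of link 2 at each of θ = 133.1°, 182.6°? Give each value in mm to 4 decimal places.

seg 1 [0°–31.6°] simple-harmonic, h=17: full span → s += 17 → s = 17.0000
seg 2 [31.6°–267.3°] uniform, h=-17: θ=133.1° here. β=101.5, B=235.7. -17·101.5/235.7 = -7.3207 → s = 9.6793
seg 2 [31.6°–267.3°] uniform, h=-17: θ=182.6° here. β=151, B=235.7. -17·151/235.7 = -10.8910 → s = 6.1090

θ=133.1°: 9.6793
θ=182.6°: 6.1090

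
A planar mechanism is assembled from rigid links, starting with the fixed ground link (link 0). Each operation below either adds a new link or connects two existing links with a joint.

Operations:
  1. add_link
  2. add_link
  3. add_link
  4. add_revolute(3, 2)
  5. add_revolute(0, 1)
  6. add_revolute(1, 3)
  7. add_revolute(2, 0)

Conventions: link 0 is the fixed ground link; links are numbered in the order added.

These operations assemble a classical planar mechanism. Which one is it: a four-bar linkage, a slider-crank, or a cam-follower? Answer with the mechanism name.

links: 4 (incl. ground); joints: 4 revolute, 0 prismatic, 0 higher (cam) pair, forming one closed loop
4 links in a single 4R loop → four-bar linkage

four-bar linkage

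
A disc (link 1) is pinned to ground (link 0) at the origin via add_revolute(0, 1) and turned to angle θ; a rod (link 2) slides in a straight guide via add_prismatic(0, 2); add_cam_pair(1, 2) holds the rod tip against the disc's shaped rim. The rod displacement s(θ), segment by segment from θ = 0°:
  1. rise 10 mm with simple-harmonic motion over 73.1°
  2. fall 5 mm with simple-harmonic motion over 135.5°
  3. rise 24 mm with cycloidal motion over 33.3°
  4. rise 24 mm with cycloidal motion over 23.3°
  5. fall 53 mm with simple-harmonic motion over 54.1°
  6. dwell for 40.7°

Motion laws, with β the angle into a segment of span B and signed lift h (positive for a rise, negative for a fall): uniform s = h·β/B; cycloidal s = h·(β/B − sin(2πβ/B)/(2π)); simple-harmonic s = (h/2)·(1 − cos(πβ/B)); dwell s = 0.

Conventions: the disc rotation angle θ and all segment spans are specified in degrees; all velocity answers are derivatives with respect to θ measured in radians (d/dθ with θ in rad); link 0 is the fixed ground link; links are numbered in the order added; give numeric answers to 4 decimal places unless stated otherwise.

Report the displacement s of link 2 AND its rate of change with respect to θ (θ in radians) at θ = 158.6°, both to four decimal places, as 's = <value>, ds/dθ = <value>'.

segment 1 (0° to 73.1°, simple-harmonic, h = 10) is passed completely: s = 0.0000 + (10) = 10.0000
θ = 158.6° falls in segment 2 (73.1° to 208.6°, simple-harmonic, h = -5): β = 158.6 − 73.1 = 85.5°, B = 135.5°; Δs = -5/2·(1 − cos(π·0.6310)) = -3.5000; s = 10.0000 − 3.5000 = 6.5000
velocity in seg [73.1°–208.6°] (simple-harmonic), θ in radians: β = 85.5° = 1.4923 rad, B = 135.5° = 2.3649 rad; ds/dθ = (πh/(2B)) sin(πβ/B) = (π·(-5)/(2·2.3649)) sin(π·0.6310) = -3.043750 mm/rad

s = 6.5000, ds/dθ = -3.0438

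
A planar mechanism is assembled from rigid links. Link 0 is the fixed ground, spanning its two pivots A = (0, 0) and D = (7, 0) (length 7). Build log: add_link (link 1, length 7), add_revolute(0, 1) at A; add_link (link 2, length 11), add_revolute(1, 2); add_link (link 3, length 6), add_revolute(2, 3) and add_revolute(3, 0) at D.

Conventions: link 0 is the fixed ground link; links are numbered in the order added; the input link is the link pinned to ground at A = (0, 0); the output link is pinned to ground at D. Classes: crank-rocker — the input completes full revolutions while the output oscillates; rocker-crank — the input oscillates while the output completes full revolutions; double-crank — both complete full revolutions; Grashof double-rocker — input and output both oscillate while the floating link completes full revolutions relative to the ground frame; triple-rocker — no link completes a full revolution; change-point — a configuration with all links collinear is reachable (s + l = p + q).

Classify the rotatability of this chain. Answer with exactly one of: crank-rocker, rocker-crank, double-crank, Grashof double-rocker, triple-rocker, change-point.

lengths: ground=7, input=7, coupler=11, output=6
sorted: s=6 (shortest), l=11 (longest), p+q=14
s + l = 17 vs p + q = 14
s + l > p + q → non-Grashof → no link fully rotates → triple-rocker

triple-rocker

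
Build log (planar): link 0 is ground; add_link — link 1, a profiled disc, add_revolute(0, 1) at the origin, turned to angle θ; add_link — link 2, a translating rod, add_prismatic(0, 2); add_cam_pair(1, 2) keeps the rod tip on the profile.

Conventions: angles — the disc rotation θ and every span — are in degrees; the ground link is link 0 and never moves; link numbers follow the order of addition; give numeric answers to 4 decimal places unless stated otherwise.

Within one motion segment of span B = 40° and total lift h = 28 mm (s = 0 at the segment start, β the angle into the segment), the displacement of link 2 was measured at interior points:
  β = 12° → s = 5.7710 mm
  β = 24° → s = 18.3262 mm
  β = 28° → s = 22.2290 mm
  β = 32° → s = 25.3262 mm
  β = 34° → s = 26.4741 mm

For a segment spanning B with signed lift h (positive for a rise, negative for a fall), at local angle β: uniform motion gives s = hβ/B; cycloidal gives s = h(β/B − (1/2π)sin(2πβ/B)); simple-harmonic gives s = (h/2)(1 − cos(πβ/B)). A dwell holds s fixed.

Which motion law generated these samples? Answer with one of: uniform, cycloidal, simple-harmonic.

candidates at β/B = r: uniform s = h·r (linear in β); cycloidal s = h·(r − sin(2πr)/(2π)); simple-harmonic s = (h/2)(1 − cos(πr))
β=12°: printed 5.7710 | uniform 8.4000, cycloidal 4.1618, simple-harmonic 5.7710
β=24°: printed 18.3262 | uniform 16.8000, cycloidal 19.4194, simple-harmonic 18.3262
β=28°: printed 22.2290 | uniform 19.6000, cycloidal 23.8382, simple-harmonic 22.2290
β=32°: printed 25.3262 | uniform 22.4000, cycloidal 26.6382, simple-harmonic 25.3262
β=34°: printed 26.4741 | uniform 23.8000, cycloidal 27.4053, simple-harmonic 26.4741
only one law matches every sample → simple-harmonic

simple-harmonic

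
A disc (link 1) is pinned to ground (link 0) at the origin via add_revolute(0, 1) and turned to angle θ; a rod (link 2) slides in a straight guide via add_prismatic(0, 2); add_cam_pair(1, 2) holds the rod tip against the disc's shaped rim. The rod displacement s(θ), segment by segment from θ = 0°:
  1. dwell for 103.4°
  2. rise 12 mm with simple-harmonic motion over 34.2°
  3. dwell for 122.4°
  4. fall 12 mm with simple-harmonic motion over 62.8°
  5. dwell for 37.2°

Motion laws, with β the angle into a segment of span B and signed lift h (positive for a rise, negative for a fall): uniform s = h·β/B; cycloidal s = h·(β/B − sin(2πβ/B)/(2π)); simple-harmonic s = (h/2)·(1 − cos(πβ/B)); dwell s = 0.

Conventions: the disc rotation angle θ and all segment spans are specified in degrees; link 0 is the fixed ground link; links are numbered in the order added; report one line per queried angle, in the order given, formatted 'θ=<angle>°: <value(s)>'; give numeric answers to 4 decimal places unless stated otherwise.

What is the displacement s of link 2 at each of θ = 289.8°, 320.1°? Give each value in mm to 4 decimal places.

segment 1 (0° to 103.4°, dwell): s unchanged at 0.0000
segment 2 (103.4° to 137.6°, simple-harmonic, h = 12) is passed completely: s = 0.0000 + (12) = 12.0000
segment 3 (137.6° to 260°, dwell): s unchanged at 12.0000
θ = 289.8° falls in segment 4 (260° to 322.8°, simple-harmonic, h = -12): β = 289.8 − 260 = 29.8°, B = 62.8°; Δs = -12/2·(1 − cos(π·0.4745)) = -5.5203; s = 12.0000 − 5.5203 = 6.4797
θ = 320.1° falls in segment 4 (260° to 322.8°, simple-harmonic, h = -12): β = 320.1 − 260 = 60.1°, B = 62.8°; Δs = -12/2·(1 − cos(π·0.9570)) = -11.9454; s = 12.0000 − 11.9454 = 0.0546

θ=289.8°: 6.4797
θ=320.1°: 0.0546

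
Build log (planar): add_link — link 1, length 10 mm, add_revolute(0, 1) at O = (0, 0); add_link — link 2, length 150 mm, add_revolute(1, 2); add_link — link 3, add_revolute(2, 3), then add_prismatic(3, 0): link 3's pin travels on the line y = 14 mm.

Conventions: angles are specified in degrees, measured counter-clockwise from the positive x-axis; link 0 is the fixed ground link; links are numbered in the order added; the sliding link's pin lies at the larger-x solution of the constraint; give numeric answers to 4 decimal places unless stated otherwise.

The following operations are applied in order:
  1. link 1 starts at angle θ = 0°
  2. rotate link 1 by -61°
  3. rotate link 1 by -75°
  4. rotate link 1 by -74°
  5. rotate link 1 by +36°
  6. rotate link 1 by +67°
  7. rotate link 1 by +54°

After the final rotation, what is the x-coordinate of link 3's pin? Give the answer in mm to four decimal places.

geometry: r = 10 mm, L = 150 mm, e = 14 mm; θ starts at 0°
rotate link 1 by -61°: θ ← 0° -61° = -61°
rotate link 1 by -75°: θ ← -61° -75° = -136°
rotate link 1 by -74°: θ ← -136° -74° = -210°
rotate link 1 by +36°: θ ← -210° +36° = -174°
rotate link 1 by +67°: θ ← -174° +67° = -107°
rotate link 1 by +54°: θ ← -107° +54° = -53°
crank pin P = (r cos θ, r sin θ) = (6.018150, -7.986355)
h = r sin θ − e = -7.986355 − 14 = -21.986355
x = r cos θ + √(L² − h²) = 6.018150 + 148.379918 = 154.398069

154.3981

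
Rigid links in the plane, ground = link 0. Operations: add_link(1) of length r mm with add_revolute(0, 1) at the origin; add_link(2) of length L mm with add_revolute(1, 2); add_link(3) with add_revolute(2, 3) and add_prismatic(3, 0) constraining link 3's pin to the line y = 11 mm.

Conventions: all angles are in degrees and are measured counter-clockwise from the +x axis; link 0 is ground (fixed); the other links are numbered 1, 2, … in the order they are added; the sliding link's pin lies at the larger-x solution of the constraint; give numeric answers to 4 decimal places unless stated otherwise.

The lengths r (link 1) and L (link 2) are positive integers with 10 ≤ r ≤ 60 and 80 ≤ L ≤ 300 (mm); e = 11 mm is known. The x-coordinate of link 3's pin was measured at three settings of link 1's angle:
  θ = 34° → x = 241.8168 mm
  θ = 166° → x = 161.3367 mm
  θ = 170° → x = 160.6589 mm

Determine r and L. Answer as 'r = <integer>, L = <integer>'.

constraint per measurement: (x − r cos θ)² + (r sin θ − e)² = L²
subtracting the θ₁ and θ₂ equations cancels the r² and L² terms:
r = (x₁² − x₂²) / (2[(x₁cos θ₁ + e sin θ₁) − (x₂cos θ₂ + e sin θ₂)]) = 45.0000 → r = 45
L² = (x₁ − r cos θ₁)² + (r sin θ₁ − e)² = 42024.9946 → L = 205.0000 → L = 205
check at θ₃=170°: x = 160.6589 (printed 160.6589) ✓

r = 45, L = 205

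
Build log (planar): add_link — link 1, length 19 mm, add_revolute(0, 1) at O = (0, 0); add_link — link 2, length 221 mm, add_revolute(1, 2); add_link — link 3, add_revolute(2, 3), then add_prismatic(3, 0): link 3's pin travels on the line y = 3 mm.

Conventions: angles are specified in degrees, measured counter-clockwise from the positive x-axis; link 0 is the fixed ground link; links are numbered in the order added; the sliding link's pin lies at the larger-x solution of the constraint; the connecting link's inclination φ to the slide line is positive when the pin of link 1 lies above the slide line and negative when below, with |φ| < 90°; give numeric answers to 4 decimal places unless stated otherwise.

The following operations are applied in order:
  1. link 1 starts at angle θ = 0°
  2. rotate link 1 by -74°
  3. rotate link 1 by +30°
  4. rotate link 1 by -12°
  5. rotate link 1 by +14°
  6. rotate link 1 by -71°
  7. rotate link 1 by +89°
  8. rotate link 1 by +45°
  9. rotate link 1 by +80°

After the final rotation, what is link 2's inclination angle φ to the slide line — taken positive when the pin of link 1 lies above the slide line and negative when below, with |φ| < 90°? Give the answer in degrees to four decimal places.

geometry: r = 19 mm, L = 221 mm, e = 3 mm; θ starts at 0°
rotate link 1 by -74°: θ ← 0° -74° = -74°
rotate link 1 by +30°: θ ← -74° +30° = -44°
rotate link 1 by -12°: θ ← -44° -12° = -56°
rotate link 1 by +14°: θ ← -56° +14° = -42°
rotate link 1 by -71°: θ ← -42° -71° = -113°
rotate link 1 by +89°: θ ← -113° +89° = -24°
rotate link 1 by +45°: θ ← -24° +45° = 21°
rotate link 1 by +80°: θ ← 21° +80° = 101°
h = r sin θ − e = 18.650916 − 3 = 15.650916
sin φ = h / L = 15.650916 / 221 = 0.07081863
φ = arcsin(0.07081863) = 4.061008°

4.0610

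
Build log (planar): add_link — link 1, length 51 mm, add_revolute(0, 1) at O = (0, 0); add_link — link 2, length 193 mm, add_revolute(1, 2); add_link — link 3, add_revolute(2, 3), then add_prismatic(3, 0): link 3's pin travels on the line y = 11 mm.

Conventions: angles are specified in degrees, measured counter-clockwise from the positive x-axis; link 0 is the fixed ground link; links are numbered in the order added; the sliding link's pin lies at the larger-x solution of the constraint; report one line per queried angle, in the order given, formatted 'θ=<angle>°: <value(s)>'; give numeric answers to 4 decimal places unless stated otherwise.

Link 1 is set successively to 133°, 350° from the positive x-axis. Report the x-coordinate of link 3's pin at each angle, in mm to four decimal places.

geometry: r = 51 mm, L = 193 mm, e = 11 mm
θ=133°: crank pin P = (r cos θ, r sin θ) = (-34.781916, 37.299039)
θ=133°: h = r sin θ − e = 37.299039 − 11 = 26.299039
θ=133°: x = r cos θ + √(L² − h²) = -34.781916 + 191.199792 = 156.417876
θ=350°: crank pin P = (r cos θ, r sin θ) = (50.225195, -8.856057)
θ=350°: h = r sin θ − e = -8.856057 − 11 = -19.856057
θ=350°: x = r cos θ + √(L² − h²) = 50.225195 + 191.975876 = 242.201071

θ=133°: 156.4179
θ=350°: 242.2011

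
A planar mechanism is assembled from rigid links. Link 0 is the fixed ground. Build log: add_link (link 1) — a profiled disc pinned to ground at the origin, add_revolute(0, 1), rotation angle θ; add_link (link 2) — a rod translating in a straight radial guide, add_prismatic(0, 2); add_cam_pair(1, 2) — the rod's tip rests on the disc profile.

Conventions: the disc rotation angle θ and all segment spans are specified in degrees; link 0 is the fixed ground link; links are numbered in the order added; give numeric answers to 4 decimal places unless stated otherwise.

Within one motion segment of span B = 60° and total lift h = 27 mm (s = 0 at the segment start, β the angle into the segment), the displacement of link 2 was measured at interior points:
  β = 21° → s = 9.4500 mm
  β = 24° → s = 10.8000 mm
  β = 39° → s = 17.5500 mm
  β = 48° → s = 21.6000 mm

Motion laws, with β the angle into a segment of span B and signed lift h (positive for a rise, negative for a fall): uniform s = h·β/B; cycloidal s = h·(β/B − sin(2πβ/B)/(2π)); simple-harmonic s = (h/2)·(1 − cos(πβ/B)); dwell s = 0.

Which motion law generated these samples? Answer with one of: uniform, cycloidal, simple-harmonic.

candidates at β/B = r: uniform s = h·r (linear in β); cycloidal s = h·(r − sin(2πr)/(2π)); simple-harmonic s = (h/2)(1 − cos(πr))
β=21°: printed 9.4500 | uniform 9.4500, cycloidal 5.9735, simple-harmonic 7.3711
β=24°: printed 10.8000 | uniform 10.8000, cycloidal 8.2742, simple-harmonic 9.3283
β=39°: printed 17.5500 | uniform 17.5500, cycloidal 21.0265, simple-harmonic 19.6289
β=48°: printed 21.6000 | uniform 21.6000, cycloidal 25.6869, simple-harmonic 24.4217
only one law matches every sample → uniform

uniform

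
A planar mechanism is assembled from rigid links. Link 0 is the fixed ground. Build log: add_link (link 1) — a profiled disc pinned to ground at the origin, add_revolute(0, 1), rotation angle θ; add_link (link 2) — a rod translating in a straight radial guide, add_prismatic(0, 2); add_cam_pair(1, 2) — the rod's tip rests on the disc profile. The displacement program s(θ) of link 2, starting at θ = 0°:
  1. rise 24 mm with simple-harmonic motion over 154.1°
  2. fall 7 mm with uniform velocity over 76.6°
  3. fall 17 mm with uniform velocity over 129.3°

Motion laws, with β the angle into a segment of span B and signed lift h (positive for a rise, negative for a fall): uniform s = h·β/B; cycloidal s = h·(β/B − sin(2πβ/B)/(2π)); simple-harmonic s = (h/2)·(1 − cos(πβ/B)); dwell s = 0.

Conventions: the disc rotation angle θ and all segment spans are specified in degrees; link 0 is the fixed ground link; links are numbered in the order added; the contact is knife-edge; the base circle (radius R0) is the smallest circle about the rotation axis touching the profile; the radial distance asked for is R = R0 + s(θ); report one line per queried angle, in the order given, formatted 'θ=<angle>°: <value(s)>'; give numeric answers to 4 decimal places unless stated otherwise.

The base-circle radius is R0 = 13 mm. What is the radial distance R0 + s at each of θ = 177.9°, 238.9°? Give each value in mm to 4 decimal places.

seg 1 [0°–154.1°] simple-harmonic, h=24: full span → s += 24 → s = 24.0000
seg 2 [154.1°–230.7°] uniform, h=-7: θ=177.9° here. β=23.8, B=76.6. -7·23.8/76.6 = -2.1749 → s = 21.8251
seg 2 [154.1°–230.7°] uniform, h=-7: full span → s += -7 → s = 17.0000
seg 3 [230.7°–360°] uniform, h=-17: θ=238.9° here. β=8.2, B=129.3. -17·8.2/129.3 = -1.0781 → s = 15.9219
θ=177.9°: R = R0 + s = 13 + 21.8251 = 34.8251
θ=238.9°: R = R0 + s = 13 + 15.9219 = 28.9219

θ=177.9°: 34.8251
θ=238.9°: 28.9219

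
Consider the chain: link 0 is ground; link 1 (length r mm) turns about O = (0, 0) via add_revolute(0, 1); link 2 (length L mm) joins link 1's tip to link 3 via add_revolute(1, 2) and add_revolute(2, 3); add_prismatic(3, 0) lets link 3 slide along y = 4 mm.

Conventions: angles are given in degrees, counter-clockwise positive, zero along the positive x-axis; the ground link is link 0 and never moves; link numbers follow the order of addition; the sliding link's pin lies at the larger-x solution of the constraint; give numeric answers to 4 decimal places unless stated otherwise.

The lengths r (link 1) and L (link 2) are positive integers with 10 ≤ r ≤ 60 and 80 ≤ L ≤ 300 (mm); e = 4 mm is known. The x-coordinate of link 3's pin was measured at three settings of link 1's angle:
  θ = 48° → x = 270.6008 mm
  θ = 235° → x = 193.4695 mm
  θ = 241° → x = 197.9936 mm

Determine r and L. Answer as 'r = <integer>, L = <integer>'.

constraint per measurement: (x − r cos θ)² + (r sin θ − e)² = L²
subtracting the θ₁ and θ₂ equations cancels the r² and L² terms:
r = (x₁² − x₂²) / (2[(x₁cos θ₁ + e sin θ₁) − (x₂cos θ₂ + e sin θ₂)]) = 60.0000 → r = 60
L² = (x₁ − r cos θ₁)² + (r sin θ₁ − e)² = 54756.0102 → L = 234.0000 → L = 234
check at θ₃=241°: x = 197.9936 (printed 197.9936) ✓

r = 60, L = 234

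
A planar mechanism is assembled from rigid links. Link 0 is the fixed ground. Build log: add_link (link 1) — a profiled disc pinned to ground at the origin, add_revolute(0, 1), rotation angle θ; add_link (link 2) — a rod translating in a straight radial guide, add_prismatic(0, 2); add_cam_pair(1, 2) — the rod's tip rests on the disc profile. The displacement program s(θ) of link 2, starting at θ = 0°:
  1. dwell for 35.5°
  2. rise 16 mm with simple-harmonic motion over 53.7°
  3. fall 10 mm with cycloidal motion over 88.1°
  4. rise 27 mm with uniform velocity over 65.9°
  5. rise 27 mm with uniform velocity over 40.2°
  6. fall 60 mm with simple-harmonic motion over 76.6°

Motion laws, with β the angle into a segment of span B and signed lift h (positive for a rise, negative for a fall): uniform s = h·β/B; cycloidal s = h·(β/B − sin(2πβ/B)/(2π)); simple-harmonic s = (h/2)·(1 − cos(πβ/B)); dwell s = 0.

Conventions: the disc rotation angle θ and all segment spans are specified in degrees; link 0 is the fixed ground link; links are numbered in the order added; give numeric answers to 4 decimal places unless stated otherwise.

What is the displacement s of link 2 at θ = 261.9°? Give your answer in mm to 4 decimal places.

seg 1 [0°–35.5°] dwell: s stays 0.0000
seg 2 [35.5°–89.2°] simple-harmonic, h=16: full span → s += 16 → s = 16.0000
seg 3 [89.2°–177.3°] cycloidal, h=-10: full span → s += -10 → s = 6.0000
seg 4 [177.3°–243.2°] uniform, h=27: full span → s += 27 → s = 33.0000
seg 5 [243.2°–283.4°] uniform, h=27: θ=261.9° here. β=18.7, B=40.2. 27·18.7/40.2 = 12.5597 → s = 45.5597

45.5597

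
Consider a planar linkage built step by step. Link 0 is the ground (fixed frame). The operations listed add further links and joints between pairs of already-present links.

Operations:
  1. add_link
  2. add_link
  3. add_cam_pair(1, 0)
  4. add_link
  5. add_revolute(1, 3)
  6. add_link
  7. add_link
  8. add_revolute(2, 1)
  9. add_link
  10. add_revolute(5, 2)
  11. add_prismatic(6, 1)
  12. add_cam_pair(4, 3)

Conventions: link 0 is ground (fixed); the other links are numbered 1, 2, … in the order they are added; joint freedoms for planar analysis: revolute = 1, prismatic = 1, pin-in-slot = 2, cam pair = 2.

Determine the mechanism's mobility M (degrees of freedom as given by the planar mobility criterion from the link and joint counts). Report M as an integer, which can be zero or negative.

link 0 = ground. State L|J1|J2 = 1|0|0
+link1  2|0|0
+link2  3|0|0
C(1,0) f=2→J2  3|0|1
+link3  4|0|1
R(1,3) f=1→J1  4|1|1
+link4  5|1|1
+link5  6|1|1
R(2,1) f=1→J1  6|2|1
+link6  7|2|1
R(5,2) f=1→J1  7|3|1
P(6,1) f=1→J1  7|4|1
C(4,3) f=2→J2  7|4|2
M = 3(7−1)−2·4−2 = 18−8−2 = 8

M = 8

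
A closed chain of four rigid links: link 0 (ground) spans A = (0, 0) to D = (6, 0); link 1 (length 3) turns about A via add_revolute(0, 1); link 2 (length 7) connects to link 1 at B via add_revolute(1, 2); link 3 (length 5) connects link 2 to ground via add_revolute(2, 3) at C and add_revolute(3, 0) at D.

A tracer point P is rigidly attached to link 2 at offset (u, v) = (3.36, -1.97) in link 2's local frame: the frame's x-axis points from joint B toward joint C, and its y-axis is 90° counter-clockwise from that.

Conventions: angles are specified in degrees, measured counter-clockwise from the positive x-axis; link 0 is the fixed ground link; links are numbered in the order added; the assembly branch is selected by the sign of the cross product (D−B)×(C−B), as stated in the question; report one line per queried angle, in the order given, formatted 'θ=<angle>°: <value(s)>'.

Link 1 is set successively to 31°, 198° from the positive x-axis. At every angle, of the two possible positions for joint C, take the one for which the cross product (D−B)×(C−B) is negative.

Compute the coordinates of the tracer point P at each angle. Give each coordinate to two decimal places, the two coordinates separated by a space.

A=(0,0), D=(6.00,0)
θ=31°: B = A + 3.00·(cos31°, sin31°) = (2.5715, 1.5451)
θ=31°: |BD| = 3.7606
θ=31°: circle(B,7.00) ∩ circle(D,5.00): a=5.0713, h=4.8251
θ=31°:   candidates: C₊=(9.1775,3.8605) cross=18.145; C₋=(5.2124,-4.9376) cross=-18.145
θ=31°:   branch - wants cross < 0 → take C=(5.2124,-4.9376) (cross=-18.145)
θ=31°: ex = (C−B)/|BC| = (0.3773,-0.9261); ey = (0.9261,0.3773)
θ=31°: P = B + 3.36·ex + -1.97·ey = (2.0147,-2.3098)
θ=198°: B = A + 3.00·(cos198°, sin198°) = (-2.8532, -0.9271)
θ=198°: |BD| = 8.9016
θ=198°: circle(B,7.00) ∩ circle(D,5.00): a=5.7989, h=3.9209
θ=198°:   candidates: C₊=(2.5058,3.5764) cross=34.902; C₋=(3.3225,-4.2227) cross=-34.902
θ=198°:   branch - wants cross < 0 → take C=(3.3225,-4.2227) (cross=-34.902)
θ=198°: ex = (C−B)/|BC| = (0.8822,-0.4708); ey = (0.4708,0.8822)
θ=198°: P = B + 3.36·ex + -1.97·ey = (-0.8163,-4.2470)

θ=31°: 2.01 -2.31
θ=198°: -0.82 -4.25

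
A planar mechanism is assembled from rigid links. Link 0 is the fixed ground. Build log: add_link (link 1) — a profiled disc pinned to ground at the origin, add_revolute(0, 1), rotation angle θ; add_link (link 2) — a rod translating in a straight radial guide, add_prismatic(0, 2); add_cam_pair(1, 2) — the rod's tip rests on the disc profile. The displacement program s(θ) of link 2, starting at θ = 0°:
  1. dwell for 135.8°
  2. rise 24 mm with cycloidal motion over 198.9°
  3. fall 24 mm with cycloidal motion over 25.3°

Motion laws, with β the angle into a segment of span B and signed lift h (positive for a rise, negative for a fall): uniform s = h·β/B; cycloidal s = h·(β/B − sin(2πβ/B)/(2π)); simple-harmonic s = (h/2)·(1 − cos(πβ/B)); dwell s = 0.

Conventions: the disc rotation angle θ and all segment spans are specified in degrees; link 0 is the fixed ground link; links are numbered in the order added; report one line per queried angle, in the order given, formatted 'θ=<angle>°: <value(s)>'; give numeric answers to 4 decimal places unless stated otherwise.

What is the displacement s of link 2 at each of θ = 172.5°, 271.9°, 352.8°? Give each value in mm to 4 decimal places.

seg 1 [0°–135.8°] dwell: s stays 0.0000
seg 2 [135.8°–334.7°] cycloidal, h=24: θ=172.5° here. β=36.7, B=198.9. 24·(0.1845 − sin(2π·0.1845)/(2π)) = 0.9274 → s = 0.9274
seg 2 [135.8°–334.7°] cycloidal, h=24: θ=271.9° here. β=136.1, B=198.9. 24·(0.6843 − sin(2π·0.6843)/(2π)) = 19.9208 → s = 19.9208
seg 2 [135.8°–334.7°] cycloidal, h=24: full span → s += 24 → s = 24.0000
seg 3 [334.7°–360°] cycloidal, h=-24: θ=352.8° here. β=18.1, B=25.3. -24·(0.7154 − sin(2π·0.7154)/(2π)) = -20.8998 → s = 3.1002

θ=172.5°: 0.9274
θ=271.9°: 19.9208
θ=352.8°: 3.1002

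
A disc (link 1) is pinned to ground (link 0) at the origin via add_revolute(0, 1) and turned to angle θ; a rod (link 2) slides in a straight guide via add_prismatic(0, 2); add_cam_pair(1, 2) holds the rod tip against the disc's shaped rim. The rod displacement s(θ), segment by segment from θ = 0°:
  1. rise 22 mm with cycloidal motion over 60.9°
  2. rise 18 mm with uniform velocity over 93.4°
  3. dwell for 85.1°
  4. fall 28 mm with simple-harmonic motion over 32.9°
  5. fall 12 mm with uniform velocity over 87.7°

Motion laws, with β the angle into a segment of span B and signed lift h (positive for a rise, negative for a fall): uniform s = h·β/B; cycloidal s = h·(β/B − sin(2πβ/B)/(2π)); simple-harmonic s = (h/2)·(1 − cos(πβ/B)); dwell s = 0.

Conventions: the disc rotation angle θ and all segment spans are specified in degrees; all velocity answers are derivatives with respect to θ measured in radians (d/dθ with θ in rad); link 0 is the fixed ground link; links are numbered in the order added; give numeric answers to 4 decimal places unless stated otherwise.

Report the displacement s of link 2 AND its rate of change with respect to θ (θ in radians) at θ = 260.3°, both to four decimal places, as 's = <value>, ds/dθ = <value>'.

segment 1 (0° to 60.9°, cycloidal, h = 22) is passed completely: s = 0.0000 + (22) = 22.0000
segment 2 (60.9° to 154.3°, uniform, h = 18) is passed completely: s = 22.0000 + (18) = 40.0000
segment 3 (154.3° to 239.4°, dwell): s unchanged at 40.0000
θ = 260.3° falls in segment 4 (239.4° to 272.3°, simple-harmonic, h = -28): β = 260.3 − 239.4 = 20.9°, B = 32.9°; Δs = -28/2·(1 − cos(π·0.6353)) = -19.7716; s = 40.0000 − 19.7716 = 20.2284
velocity in seg [239.4°–272.3°] (simple-harmonic), θ in radians: β = 20.9° = 0.3648 rad, B = 32.9° = 0.5742 rad; ds/dθ = (πh/(2B)) sin(πβ/B) = (π·(-28)/(2·0.5742)) sin(π·0.6353) = -69.784006 mm/rad

s = 20.2284, ds/dθ = -69.7840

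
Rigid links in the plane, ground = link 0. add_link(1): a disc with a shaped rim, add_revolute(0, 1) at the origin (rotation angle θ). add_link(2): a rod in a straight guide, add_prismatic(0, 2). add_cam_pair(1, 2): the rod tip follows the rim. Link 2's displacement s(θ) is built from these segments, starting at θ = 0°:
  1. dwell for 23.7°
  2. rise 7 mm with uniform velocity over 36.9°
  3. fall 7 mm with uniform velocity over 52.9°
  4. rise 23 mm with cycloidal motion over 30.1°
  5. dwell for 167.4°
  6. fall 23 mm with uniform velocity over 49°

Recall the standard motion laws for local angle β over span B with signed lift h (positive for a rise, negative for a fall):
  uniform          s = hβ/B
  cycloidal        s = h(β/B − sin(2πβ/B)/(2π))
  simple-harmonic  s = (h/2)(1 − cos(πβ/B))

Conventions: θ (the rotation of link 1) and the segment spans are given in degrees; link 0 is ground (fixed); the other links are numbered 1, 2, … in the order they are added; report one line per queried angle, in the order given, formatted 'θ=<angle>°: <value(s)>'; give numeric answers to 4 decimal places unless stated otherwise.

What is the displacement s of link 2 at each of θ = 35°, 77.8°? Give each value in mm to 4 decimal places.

segment 1 (0° to 23.7°, dwell): s unchanged at 0.0000
θ = 35° falls in segment 2 (23.7° to 60.6°, uniform, h = 7): β = 35 − 23.7 = 11.3°, B = 36.9°; Δs = 7·11.3/36.9 = 2.1436; s = 0.0000 + 2.1436 = 2.1436
segment 2 (23.7° to 60.6°, uniform, h = 7) is passed completely: s = 0.0000 + (7) = 7.0000
θ = 77.8° falls in segment 3 (60.6° to 113.5°, uniform, h = -7): β = 77.8 − 60.6 = 17.2°, B = 52.9°; Δs = -7·17.2/52.9 = -2.2760; s = 7.0000 − 2.2760 = 4.7240

θ=35°: 2.1436
θ=77.8°: 4.7240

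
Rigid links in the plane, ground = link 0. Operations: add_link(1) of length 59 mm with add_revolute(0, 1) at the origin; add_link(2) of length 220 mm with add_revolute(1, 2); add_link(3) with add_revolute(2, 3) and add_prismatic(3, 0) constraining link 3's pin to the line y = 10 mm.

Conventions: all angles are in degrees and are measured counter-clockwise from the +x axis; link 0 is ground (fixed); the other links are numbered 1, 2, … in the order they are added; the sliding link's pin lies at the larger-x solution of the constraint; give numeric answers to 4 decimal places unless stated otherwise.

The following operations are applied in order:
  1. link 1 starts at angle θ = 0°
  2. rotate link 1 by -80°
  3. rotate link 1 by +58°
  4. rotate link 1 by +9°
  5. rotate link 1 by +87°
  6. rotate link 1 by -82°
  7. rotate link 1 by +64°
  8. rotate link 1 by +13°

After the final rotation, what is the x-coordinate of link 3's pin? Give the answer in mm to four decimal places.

geometry: r = 59 mm, L = 220 mm, e = 10 mm; θ starts at 0°
rotate link 1 by -80°: θ ← 0° -80° = -80°
rotate link 1 by +58°: θ ← -80° +58° = -22°
rotate link 1 by +9°: θ ← -22° +9° = -13°
rotate link 1 by +87°: θ ← -13° +87° = 74°
rotate link 1 by -82°: θ ← 74° -82° = -8°
rotate link 1 by +64°: θ ← -8° +64° = 56°
rotate link 1 by +13°: θ ← 56° +13° = 69°
crank pin P = (r cos θ, r sin θ) = (21.143709, 55.081245)
h = r sin θ − e = 55.081245 − 10 = 45.081245
x = r cos θ + √(L² − h²) = 21.143709 + 215.331561 = 236.475270

236.4753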